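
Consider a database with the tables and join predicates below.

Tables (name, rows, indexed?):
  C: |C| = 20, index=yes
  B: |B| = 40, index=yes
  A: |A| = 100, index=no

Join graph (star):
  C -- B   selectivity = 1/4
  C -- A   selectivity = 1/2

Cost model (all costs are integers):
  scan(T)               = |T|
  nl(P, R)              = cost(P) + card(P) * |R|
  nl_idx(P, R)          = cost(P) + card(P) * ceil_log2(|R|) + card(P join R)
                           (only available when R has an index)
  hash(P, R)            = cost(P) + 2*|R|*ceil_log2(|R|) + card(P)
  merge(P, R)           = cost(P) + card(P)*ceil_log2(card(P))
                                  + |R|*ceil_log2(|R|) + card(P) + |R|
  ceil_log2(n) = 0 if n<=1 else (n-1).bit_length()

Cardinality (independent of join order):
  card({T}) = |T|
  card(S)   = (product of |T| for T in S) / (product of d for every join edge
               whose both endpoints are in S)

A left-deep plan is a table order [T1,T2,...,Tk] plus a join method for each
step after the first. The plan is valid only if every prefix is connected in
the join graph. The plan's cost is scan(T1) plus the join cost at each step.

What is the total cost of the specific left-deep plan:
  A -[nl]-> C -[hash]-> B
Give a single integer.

3580

step 1: scan A: cost=100, card=100
step 2: join C via nl
    card(P join C) = 100*20/(2) = 1000
    cost = 100 + 100*20 = 2100
step 3: join B via hash
    card(P join B) = 1000*40/(4) = 10000
    cost = 2100 + 2*40*6 + 1000 = 3580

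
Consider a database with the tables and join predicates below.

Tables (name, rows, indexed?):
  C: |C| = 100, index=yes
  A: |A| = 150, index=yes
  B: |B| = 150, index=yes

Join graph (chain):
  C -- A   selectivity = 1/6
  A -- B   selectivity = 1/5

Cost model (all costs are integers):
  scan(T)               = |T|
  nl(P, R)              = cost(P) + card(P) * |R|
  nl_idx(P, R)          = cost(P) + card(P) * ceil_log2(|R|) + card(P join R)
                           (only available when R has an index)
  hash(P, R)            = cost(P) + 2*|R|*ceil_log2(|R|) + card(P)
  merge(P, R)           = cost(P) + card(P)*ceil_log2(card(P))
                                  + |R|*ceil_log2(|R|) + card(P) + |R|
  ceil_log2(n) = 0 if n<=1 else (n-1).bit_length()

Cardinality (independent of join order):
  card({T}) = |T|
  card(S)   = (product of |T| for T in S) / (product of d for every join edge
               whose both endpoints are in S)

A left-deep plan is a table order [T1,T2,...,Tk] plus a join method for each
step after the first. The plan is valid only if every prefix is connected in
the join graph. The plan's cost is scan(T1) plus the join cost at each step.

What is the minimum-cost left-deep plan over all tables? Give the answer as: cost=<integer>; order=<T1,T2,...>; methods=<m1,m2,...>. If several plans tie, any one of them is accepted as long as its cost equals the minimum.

cost=6600; order=A,C,B; methods=hash,hash

Selinger DP (subsets sized 1..n):
  {C}: scan cost=100, card=100
  {A}: scan cost=150, card=150
  {B}: scan cost=150, card=150
  {AC}: card=2500; try (C,hash)→1700, (A,merge)→2250, (C,merge)→2300, (A,hash)→2600, (A,nl_idx)→3400, (C,nl_idx)→3700 …(+2); best=1700 via (C,hash)
  {AB}: card=4500; try (B,hash)→2700, (A,hash)→2700, (B,merge)→2850, (A,merge)→2850, (B,nl_idx)→5850, (A,nl_idx)→5850 …(+2); best=2700 via (B,hash)
  {ABC}: card=75000; try (B,hash)→6600, (C,hash)→8600, (B,merge)→35550, (C,merge)→66500, (B,nl_idx)→96700, (C,nl_idx)→109200 …(+2); best=6600 via (B,hash)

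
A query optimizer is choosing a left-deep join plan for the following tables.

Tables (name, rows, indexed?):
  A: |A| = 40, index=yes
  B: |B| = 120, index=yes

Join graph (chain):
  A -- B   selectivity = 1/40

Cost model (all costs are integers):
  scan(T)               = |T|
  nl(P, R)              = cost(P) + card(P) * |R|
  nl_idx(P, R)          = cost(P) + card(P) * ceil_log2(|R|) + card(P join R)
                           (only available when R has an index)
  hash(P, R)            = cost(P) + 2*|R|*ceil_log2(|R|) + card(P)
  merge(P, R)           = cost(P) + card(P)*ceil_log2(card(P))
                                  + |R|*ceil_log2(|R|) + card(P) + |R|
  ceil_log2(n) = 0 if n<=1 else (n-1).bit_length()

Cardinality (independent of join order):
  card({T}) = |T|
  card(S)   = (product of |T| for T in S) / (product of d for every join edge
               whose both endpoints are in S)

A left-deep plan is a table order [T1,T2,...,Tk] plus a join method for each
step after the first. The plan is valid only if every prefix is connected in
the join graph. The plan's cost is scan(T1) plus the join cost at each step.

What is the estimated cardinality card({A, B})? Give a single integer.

120

Tables in S: A(40), B(120)
Edges inside S: A-B(d=40)
numerator = 40 * 120 = 4800
denominator = 40 = 40
card(S) = 4800 / 40 = 120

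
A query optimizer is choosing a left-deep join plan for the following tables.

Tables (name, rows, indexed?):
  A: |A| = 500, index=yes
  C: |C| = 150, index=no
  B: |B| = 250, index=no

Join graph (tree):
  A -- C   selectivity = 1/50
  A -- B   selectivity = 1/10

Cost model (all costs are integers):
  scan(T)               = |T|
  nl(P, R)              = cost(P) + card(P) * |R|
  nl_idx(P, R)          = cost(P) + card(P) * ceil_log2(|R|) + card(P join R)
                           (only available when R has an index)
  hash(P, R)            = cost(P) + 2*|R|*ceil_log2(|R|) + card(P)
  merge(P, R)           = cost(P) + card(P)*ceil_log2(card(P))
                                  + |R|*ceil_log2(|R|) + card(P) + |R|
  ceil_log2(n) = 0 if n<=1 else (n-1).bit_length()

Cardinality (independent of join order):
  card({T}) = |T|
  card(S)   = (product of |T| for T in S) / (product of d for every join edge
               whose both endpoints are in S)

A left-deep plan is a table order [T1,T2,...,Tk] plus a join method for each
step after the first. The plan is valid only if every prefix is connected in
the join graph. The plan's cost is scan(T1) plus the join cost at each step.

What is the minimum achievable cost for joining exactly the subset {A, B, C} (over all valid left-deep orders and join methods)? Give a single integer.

Selinger DP over subsets of {A,B,C}:
  {A}: scan cost=500, card=500
  {C}: scan cost=150, card=150
  {B}: scan cost=250, card=250
  {AC}: card=1500; try (A,nl_idx)→3000, (C,hash)→3400, (A,merge)→6500, (C,merge)→6850, (A,hash)→9300, (A,nl)→75150 …(+1); best=3000 via (A,nl_idx)
  {AB}: card=12500; try (B,hash)→5000, (A,merge)→7500, (B,merge)→7750, (A,hash)→9500, (A,nl_idx)→15000, (A,nl)→125250 …(+1); best=5000 via (B,hash)
  {ABC}: card=37500; try (B,hash)→8500, (C,hash)→19900, (B,merge)→23250, (C,merge)→193850, (B,nl)→378000, (C,nl)→1880000; best=8500 via (B,hash)

8500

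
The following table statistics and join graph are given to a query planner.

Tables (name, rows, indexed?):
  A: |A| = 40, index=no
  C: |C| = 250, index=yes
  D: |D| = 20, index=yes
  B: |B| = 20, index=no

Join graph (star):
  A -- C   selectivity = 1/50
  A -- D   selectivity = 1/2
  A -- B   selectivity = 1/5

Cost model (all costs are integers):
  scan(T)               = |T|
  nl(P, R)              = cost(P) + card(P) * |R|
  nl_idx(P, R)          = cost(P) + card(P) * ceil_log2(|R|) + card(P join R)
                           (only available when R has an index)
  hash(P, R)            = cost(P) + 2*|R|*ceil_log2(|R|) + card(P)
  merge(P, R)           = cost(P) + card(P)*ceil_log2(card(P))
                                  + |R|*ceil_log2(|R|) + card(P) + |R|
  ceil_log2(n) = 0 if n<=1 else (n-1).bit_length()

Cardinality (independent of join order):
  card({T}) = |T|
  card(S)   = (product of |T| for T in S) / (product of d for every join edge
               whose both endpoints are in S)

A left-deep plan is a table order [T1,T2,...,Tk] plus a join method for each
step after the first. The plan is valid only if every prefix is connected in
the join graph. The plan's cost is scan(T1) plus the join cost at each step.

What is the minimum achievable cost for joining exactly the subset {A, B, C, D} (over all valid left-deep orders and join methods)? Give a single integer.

1960

Selinger DP over subsets of {A,B,C,D}:
  {A}: scan cost=40, card=40
  {C}: scan cost=250, card=250
  {D}: scan cost=20, card=20
  {B}: scan cost=20, card=20
  {AC}: card=200; try (C,nl_idx)→560, (A,hash)→980, (C,merge)→2570, (A,merge)→2780, (C,hash)→4080, (C,nl)→10040 …(+1); best=560 via (C,nl_idx)
  {AD}: card=400; try (D,hash)→280, (A,merge)→420, (D,merge)→440, (A,hash)→520, (D,nl_idx)→640, (A,nl)→820 …(+1); best=280 via (D,hash)
  {AB}: card=160; try (B,hash)→280, (A,merge)→420, (B,merge)→440, (A,hash)→520, (A,nl)→820, (B,nl)→840; best=280 via (B,hash)
  {ACD}: card=2000; try (D,hash)→960, (D,merge)→2480, (D,nl_idx)→3560, (D,nl)→4560, (C,hash)→4680, (C,nl_idx)→5480 …(+2); best=960 via (D,hash)
  {ABC}: card=800; try (B,hash)→960, (C,nl_idx)→2360, (B,merge)→2480, (C,merge)→3970, (C,hash)→4440, (B,nl)→4560 …(+1); best=960 via (B,hash)
  {ABD}: card=1600; try (D,hash)→640, (B,hash)→880, (D,merge)→1840, (D,nl_idx)→2680, (D,nl)→3480, (B,merge)→4400 …(+1); best=640 via (D,hash)
  {ABCD}: card=8000; try (D,hash)→1960, (B,hash)→3160, (C,hash)→6240, (D,merge)→9880, (D,nl_idx)→12960, (D,nl)→16960 …(+5); best=1960 via (D,hash)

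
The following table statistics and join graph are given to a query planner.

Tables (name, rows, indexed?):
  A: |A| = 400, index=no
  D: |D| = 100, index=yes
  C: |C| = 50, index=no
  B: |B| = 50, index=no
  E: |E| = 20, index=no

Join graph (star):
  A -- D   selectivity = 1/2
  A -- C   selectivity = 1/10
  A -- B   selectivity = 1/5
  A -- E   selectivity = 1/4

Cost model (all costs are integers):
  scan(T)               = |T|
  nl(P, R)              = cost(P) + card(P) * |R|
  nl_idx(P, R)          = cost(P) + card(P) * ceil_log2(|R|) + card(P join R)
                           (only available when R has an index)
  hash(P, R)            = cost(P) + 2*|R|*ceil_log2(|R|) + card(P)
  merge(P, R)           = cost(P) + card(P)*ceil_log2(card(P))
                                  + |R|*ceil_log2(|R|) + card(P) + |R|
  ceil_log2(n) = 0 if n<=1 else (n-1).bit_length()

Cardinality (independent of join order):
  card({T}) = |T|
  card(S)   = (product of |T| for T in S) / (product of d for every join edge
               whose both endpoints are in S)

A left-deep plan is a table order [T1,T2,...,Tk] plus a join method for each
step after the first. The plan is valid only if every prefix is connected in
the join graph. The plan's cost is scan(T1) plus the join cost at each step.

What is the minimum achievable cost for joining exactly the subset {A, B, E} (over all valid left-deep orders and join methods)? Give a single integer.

3600

Selinger DP over subsets of {A,B,E}:
  {A}: scan cost=400, card=400
  {B}: scan cost=50, card=50
  {E}: scan cost=20, card=20
  {AB}: card=4000; try (B,hash)→1400, (A,merge)→4400, (B,merge)→4750, (A,hash)→7300, (A,nl)→20050, (B,nl)→20400; best=1400 via (B,hash)
  {AE}: card=2000; try (E,hash)→1000, (A,merge)→4140, (E,merge)→4520, (A,hash)→7240, (A,nl)→8020, (E,nl)→8400; best=1000 via (E,hash)
  {ABE}: card=20000; try (B,hash)→3600, (E,hash)→5600, (B,merge)→25350, (E,merge)→53520, (E,nl)→81400, (B,nl)→101000; best=3600 via (B,hash)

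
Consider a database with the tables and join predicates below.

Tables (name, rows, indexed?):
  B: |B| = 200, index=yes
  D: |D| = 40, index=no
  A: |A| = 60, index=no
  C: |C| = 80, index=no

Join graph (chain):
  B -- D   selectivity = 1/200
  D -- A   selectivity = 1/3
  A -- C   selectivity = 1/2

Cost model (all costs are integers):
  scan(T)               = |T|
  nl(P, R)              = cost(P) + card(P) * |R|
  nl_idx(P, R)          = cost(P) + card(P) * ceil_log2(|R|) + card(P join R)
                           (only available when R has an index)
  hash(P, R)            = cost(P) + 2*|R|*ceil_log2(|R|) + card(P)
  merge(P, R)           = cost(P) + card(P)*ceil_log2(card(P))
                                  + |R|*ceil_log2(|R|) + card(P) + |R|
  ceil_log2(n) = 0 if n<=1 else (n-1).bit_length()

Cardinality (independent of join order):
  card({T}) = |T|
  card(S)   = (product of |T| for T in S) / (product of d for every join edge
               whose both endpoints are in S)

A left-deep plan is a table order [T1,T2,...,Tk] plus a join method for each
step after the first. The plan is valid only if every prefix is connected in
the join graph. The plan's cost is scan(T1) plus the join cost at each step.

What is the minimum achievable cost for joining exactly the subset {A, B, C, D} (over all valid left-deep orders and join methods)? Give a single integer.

Selinger DP over subsets of {A,B,C,D}:
  {B}: scan cost=200, card=200
  {D}: scan cost=40, card=40
  {A}: scan cost=60, card=60
  {C}: scan cost=80, card=80
  {BD}: card=40; try (B,nl_idx)→400, (D,hash)→880, (B,merge)→2120, (D,merge)→2280, (B,hash)→3280, (B,nl)→8040 …(+1); best=400 via (B,nl_idx)
  {AD}: card=800; try (D,hash)→600, (A,merge)→740, (D,merge)→760, (A,hash)→800, (A,nl)→2440, (D,nl)→2460; best=600 via (D,hash)
  {AC}: card=2400; try (A,hash)→880, (C,merge)→1120, (A,merge)→1140, (C,hash)→1240, (C,nl)→4860, (A,nl)→4880; best=880 via (A,hash)
  {ABD}: card=800; try (A,merge)→1100, (A,hash)→1160, (A,nl)→2800, (B,hash)→4600, (B,nl_idx)→7800, (B,merge)→11200 …(+1); best=1100 via (A,merge)
  {ACD}: card=32000; try (C,hash)→2520, (D,hash)→3760, (C,merge)→10040, (D,merge)→32360, (C,nl)→64600, (D,nl)→96880; best=2520 via (C,hash)
  {ABCD}: card=32000; try (C,hash)→3020, (C,merge)→10540, (B,hash)→37720, (C,nl)→65100, (B,nl_idx)→290520, (B,merge)→516320 …(+1); best=3020 via (C,hash)

3020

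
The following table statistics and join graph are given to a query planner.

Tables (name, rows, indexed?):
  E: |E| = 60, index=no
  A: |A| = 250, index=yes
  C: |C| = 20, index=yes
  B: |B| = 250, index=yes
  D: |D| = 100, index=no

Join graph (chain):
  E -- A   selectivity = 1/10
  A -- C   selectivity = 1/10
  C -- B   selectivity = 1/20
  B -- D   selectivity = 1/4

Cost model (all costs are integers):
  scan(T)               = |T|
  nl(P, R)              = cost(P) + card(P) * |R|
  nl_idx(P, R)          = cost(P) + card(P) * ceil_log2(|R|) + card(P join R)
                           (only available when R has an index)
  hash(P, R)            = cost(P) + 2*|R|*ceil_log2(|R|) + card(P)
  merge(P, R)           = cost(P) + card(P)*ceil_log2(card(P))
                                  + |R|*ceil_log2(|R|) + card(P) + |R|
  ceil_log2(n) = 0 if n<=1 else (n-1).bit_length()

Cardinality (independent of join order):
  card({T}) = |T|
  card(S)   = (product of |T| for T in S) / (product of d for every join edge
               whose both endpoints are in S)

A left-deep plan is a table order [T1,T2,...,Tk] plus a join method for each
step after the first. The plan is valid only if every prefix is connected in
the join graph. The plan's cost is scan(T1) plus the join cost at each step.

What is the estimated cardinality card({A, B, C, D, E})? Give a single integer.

Tables in S: A(250), B(250), C(20), D(100), E(60)
Edges inside S: E-A(d=10), A-C(d=10), C-B(d=20), B-D(d=4)
numerator = 250 * 250 * 20 * 100 * 60 = 7500000000
denominator = 10 * 10 * 20 * 4 = 8000
card(S) = 7500000000 / 8000 = 937500

937500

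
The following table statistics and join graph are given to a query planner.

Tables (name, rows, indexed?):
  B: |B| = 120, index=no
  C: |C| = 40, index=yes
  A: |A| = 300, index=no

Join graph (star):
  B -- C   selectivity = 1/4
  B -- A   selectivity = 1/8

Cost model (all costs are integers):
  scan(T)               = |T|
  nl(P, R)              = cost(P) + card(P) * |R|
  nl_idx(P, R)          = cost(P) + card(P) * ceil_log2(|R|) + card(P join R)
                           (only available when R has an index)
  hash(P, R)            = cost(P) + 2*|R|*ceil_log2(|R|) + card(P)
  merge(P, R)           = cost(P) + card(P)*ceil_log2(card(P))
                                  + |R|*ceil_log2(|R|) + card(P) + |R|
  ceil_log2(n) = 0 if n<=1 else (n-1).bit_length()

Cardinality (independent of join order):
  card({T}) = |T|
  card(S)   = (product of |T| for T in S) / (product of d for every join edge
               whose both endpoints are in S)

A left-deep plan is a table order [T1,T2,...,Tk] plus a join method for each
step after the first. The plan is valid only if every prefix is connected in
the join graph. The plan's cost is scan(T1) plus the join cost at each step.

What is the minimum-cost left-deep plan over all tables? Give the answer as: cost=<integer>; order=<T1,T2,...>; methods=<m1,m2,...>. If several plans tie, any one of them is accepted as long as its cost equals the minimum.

Selinger DP (subsets sized 1..n):
  {B}: scan cost=120, card=120
  {C}: scan cost=40, card=40
  {A}: scan cost=300, card=300
  {BC}: card=1200; try (C,hash)→720, (B,merge)→1280, (C,merge)→1360, (B,hash)→1760, (C,nl_idx)→2040, (B,nl)→4840 …(+1); best=720 via (C,hash)
  {AB}: card=4500; try (B,hash)→2280, (A,merge)→4080, (B,merge)→4260, (A,hash)→5640, (A,nl)→36120, (B,nl)→36300; best=2280 via (B,hash)
  {ABC}: card=45000; try (C,hash)→7260, (A,hash)→7320, (A,merge)→18120, (C,merge)→65560, (C,nl_idx)→74280, (C,nl)→182280 …(+1); best=7260 via (C,hash)

cost=7260; order=A,B,C; methods=hash,hash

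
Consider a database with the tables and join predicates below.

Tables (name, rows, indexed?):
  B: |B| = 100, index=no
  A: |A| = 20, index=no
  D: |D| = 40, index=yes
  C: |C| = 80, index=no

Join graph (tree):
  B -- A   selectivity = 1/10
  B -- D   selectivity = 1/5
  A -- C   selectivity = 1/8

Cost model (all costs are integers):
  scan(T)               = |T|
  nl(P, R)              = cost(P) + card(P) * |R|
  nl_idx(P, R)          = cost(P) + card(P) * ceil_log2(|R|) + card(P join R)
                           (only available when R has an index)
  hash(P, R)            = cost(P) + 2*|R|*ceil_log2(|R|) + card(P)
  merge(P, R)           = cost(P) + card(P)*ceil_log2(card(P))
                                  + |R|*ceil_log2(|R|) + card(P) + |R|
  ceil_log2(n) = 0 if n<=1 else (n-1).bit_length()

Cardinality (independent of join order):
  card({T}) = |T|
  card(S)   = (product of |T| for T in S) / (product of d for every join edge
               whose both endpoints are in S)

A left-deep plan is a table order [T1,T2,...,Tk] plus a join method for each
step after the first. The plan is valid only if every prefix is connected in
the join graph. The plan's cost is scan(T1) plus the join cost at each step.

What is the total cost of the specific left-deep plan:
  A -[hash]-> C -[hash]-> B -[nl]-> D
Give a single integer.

82760

step 1: scan A: cost=20, card=20
step 2: join C via hash
    card(P join C) = 20*80/(8) = 200
    cost = 20 + 2*80*7 + 20 = 1160
step 3: join B via hash
    card(P join B) = 200*100/(10) = 2000
    cost = 1160 + 2*100*7 + 200 = 2760
step 4: join D via nl
    card(P join D) = 2000*40/(5) = 16000
    cost = 2760 + 2000*40 = 82760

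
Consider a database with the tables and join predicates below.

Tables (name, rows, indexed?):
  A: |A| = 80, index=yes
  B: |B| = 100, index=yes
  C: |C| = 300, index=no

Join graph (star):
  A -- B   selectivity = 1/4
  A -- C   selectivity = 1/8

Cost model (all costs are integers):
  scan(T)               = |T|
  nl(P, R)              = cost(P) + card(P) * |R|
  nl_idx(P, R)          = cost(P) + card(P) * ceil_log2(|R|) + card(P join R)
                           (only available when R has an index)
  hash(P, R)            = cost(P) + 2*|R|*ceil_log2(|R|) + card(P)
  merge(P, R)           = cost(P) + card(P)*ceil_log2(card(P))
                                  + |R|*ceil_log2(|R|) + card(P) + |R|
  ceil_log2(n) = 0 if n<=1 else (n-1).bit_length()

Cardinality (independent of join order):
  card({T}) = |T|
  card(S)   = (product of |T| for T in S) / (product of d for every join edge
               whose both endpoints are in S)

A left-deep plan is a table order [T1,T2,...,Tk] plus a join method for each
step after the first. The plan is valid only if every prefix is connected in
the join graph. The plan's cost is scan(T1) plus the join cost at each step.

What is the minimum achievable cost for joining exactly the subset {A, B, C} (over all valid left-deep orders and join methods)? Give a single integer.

6120

Selinger DP over subsets of {A,B,C}:
  {A}: scan cost=80, card=80
  {B}: scan cost=100, card=100
  {C}: scan cost=300, card=300
  {AB}: card=2000; try (A,hash)→1320, (B,merge)→1520, (A,merge)→1540, (B,hash)→1560, (B,nl_idx)→2640, (A,nl_idx)→2800 …(+2); best=1320 via (A,hash)
  {AC}: card=3000; try (A,hash)→1720, (C,merge)→3720, (A,merge)→3940, (A,nl_idx)→5400, (C,hash)→5560, (C,nl)→24080 …(+1); best=1720 via (A,hash)
  {ABC}: card=75000; try (B,hash)→6120, (C,hash)→8720, (C,merge)→28320, (B,merge)→41520, (B,nl_idx)→97720, (B,nl)→301720 …(+1); best=6120 via (B,hash)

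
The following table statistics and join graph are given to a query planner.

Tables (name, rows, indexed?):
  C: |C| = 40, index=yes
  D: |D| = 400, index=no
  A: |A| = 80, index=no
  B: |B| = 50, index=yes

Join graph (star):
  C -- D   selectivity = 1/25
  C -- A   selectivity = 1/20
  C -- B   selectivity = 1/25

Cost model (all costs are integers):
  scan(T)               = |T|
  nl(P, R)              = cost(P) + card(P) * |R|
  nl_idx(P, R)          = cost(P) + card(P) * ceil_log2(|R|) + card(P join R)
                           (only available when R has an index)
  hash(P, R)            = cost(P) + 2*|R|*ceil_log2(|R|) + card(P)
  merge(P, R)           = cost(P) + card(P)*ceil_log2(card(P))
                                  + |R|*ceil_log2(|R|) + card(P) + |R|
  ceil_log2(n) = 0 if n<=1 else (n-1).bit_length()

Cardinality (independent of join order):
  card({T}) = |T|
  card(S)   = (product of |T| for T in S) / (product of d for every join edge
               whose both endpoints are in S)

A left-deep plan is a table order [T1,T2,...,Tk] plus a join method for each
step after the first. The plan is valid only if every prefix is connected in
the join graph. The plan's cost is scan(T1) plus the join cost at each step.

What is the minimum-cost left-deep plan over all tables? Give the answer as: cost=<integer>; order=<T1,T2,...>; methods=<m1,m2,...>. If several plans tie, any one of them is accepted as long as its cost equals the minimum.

cost=4920; order=D,C,B,A; methods=hash,hash,hash

Selinger DP (subsets sized 1..n):
  {C}: scan cost=40, card=40
  {D}: scan cost=400, card=400
  {A}: scan cost=80, card=80
  {B}: scan cost=50, card=50
  {CD}: card=640; try (C,hash)→1280, (C,nl_idx)→3440, (D,merge)→4320, (C,merge)→4680, (D,hash)→7280, (D,nl)→16040 …(+1); best=1280 via (C,hash)
  {AC}: card=160; try (C,hash)→640, (C,nl_idx)→720, (A,merge)→960, (C,merge)→1000, (A,hash)→1200, (A,nl)→3240 …(+1); best=640 via (C,hash)
  {BC}: card=80; try (B,nl_idx)→360, (C,nl_idx)→430, (C,hash)→580, (B,merge)→670, (C,merge)→680, (B,hash)→680 …(+2); best=360 via (B,nl_idx)
  {ACD}: card=2560; try (A,hash)→3040, (D,merge)→6080, (D,hash)→8000, (A,merge)→8960, (A,nl)→52480, (D,nl)→64640; best=3040 via (A,hash)
  {BCD}: card=1280; try (B,hash)→2520, (D,merge)→5000, (B,nl_idx)→6400, (D,hash)→7640, (B,merge)→8670, (D,nl)→32360 …(+1); best=2520 via (B,hash)
  {ABC}: card=320; try (B,hash)→1400, (A,hash)→1560, (A,merge)→1640, (B,nl_idx)→1920, (B,merge)→2430, (A,nl)→6760 …(+1); best=1400 via (B,hash)
  {ABCD}: card=5120; try (A,hash)→4920, (B,hash)→6200, (D,merge)→8600, (D,hash)→8920, (A,merge)→18520, (B,nl_idx)→23520 …(+4); best=4920 via (A,hash)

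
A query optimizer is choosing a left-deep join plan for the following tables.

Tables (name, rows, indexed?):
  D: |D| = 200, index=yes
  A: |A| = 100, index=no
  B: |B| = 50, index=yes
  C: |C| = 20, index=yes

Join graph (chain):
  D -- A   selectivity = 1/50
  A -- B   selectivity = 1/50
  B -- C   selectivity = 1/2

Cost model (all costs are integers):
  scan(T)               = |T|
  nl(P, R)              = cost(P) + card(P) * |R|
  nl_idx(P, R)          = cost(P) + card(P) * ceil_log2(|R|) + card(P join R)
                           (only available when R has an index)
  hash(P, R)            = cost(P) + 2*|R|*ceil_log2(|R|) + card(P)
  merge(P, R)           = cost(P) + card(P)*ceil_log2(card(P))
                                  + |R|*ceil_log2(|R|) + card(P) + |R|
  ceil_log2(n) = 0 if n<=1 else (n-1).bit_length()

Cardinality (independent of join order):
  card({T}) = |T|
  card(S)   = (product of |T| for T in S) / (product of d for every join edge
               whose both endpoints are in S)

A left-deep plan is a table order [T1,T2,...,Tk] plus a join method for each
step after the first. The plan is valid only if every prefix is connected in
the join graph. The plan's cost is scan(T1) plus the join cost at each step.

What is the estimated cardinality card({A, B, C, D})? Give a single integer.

Tables in S: A(100), B(50), C(20), D(200)
Edges inside S: D-A(d=50), A-B(d=50), B-C(d=2)
numerator = 100 * 50 * 20 * 200 = 20000000
denominator = 50 * 50 * 2 = 5000
card(S) = 20000000 / 5000 = 4000

4000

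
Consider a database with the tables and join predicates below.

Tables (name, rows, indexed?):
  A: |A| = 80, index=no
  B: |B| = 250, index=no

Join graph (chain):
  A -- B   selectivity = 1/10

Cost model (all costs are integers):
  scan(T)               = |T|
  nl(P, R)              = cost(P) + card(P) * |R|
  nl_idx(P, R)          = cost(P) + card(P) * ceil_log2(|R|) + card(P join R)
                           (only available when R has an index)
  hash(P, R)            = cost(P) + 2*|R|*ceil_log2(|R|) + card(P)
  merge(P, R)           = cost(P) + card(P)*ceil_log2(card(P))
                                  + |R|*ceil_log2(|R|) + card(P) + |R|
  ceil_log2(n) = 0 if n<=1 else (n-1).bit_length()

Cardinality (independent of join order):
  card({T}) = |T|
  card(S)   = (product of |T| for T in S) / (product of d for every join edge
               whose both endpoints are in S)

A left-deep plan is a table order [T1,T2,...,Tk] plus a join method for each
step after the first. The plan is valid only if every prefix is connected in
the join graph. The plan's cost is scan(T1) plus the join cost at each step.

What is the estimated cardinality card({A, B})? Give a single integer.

Tables in S: A(80), B(250)
Edges inside S: A-B(d=10)
numerator = 80 * 250 = 20000
denominator = 10 = 10
card(S) = 20000 / 10 = 2000

2000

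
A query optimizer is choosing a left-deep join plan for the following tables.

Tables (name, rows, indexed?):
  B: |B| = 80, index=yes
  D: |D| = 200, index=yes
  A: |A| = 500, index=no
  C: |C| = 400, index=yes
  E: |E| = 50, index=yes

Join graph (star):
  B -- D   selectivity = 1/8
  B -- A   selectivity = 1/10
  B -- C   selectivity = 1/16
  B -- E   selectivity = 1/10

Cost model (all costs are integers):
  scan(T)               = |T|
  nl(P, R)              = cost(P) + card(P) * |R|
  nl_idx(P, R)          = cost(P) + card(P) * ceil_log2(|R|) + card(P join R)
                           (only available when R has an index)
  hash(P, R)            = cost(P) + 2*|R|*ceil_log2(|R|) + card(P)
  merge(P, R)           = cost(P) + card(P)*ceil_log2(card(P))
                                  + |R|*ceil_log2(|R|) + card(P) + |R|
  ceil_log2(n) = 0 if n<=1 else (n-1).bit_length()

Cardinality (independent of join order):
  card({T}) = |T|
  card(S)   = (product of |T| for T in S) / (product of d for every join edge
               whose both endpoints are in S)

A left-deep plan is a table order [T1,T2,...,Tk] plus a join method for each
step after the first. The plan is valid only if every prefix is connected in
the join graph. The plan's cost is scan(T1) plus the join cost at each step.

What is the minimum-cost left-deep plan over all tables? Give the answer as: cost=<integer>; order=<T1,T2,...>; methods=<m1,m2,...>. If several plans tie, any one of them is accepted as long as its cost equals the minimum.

Selinger DP (subsets sized 1..n):
  {B}: scan cost=80, card=80
  {D}: scan cost=200, card=200
  {A}: scan cost=500, card=500
  {C}: scan cost=400, card=400
  {E}: scan cost=50, card=50
  {BD}: card=2000; try (B,hash)→1520, (D,merge)→2520, (B,merge)→2640, (D,nl_idx)→2720, (D,hash)→3360, (B,nl_idx)→3600 …(+2); best=1520 via (B,hash)
  {AB}: card=4000; try (B,hash)→2120, (A,merge)→5720, (B,merge)→6140, (B,nl_idx)→8000, (A,hash)→9160, (A,nl)→40080 …(+1); best=2120 via (B,hash)
  {BC}: card=2000; try (B,hash)→1920, (C,nl_idx)→2800, (C,merge)→4720, (B,merge)→5040, (B,nl_idx)→5200, (C,hash)→7360 …(+2); best=1920 via (B,hash)
  {BE}: card=400; try (E,hash)→760, (B,nl_idx)→800, (E,nl_idx)→960, (B,merge)→1040, (E,merge)→1070, (B,hash)→1220 …(+2); best=760 via (E,hash)
  {ABD}: card=100000; try (D,hash)→9320, (A,hash)→12520, (A,merge)→30520, (D,merge)→55920, (D,nl_idx)→134120, (D,nl)→802120 …(+1); best=9320 via (D,hash)
  {BCD}: card=50000; try (D,hash)→7120, (C,hash)→10720, (D,merge)→27720, (C,merge)→29520, (D,nl_idx)→67920, (C,nl_idx)→69520 …(+2); best=7120 via (D,hash)
  {BDE}: card=10000; try (E,hash)→4120, (D,hash)→4360, (D,merge)→6560, (D,nl_idx)→13960, (E,nl_idx)→23520, (E,merge)→25870 …(+2); best=4120 via (E,hash)
  {ABC}: card=100000; try (A,hash)→12920, (C,hash)→13320, (A,merge)→30920, (C,merge)→58120, (C,nl_idx)→138120, (A,nl)→1001920 …(+1); best=12920 via (A,hash)
  {ABE}: card=20000; try (E,hash)→6720, (A,merge)→9760, (A,hash)→10160, (E,nl_idx)→46120, (E,merge)→54470, (A,nl)→200760 …(+1); best=6720 via (E,hash)
  {BCE}: card=10000; try (E,hash)→4520, (C,hash)→8360, (C,merge)→8760, (C,nl_idx)→14360, (E,nl_idx)→23920, (E,merge)→26270 …(+2); best=4520 via (E,hash)
  {ABCD}: card=2500000; try (A,hash)→66120, (D,hash)→116120, (C,hash)→116520, (A,merge)→862120, (C,merge)→1813320, (D,merge)→1814720 …(+5); best=66120 via (A,hash)
  {ABDE}: card=500000; try (A,hash)→23120, (D,hash)→29920, (E,hash)→109920, (A,merge)→159120, (D,merge)→328520, (D,nl_idx)→666720 …(+5); best=23120 via (A,hash)
  {BCDE}: card=250000; try (D,hash)→17720, (C,hash)→21320, (E,hash)→57720, (D,merge)→156320, (C,merge)→158120, (D,nl_idx)→334520 …(+6); best=17720 via (D,hash)
  {ABCE}: card=500000; try (A,hash)→23520, (C,hash)→33920, (E,hash)→113520, (A,merge)→159520, (C,merge)→330720, (C,nl_idx)→686720 …(+5); best=23520 via (A,hash)
  {ABCDE}: card=12500000; try (A,hash)→276720, (D,hash)→526720, (C,hash)→530320, (E,hash)→2566720, (A,merge)→4772720, (D,merge)→10025320 …(+9); best=276720 via (A,hash)

cost=276720; order=C,B,E,D,A; methods=hash,hash,hash,hash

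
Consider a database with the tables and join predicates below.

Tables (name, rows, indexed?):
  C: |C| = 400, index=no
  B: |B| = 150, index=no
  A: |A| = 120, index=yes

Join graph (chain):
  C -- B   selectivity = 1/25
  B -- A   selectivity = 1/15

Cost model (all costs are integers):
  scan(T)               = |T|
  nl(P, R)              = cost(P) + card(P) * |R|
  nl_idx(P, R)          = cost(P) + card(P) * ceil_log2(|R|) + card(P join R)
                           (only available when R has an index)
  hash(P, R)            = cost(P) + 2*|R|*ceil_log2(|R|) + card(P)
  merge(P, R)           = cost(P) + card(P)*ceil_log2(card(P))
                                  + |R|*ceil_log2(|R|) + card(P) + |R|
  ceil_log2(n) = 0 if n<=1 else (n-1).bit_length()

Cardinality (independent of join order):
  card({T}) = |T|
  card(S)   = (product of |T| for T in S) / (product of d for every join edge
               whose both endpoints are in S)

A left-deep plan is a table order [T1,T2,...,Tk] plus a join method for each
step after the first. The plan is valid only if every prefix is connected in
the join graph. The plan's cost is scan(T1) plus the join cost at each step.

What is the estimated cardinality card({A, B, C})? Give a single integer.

Tables in S: A(120), B(150), C(400)
Edges inside S: C-B(d=25), B-A(d=15)
numerator = 120 * 150 * 400 = 7200000
denominator = 25 * 15 = 375
card(S) = 7200000 / 375 = 19200

19200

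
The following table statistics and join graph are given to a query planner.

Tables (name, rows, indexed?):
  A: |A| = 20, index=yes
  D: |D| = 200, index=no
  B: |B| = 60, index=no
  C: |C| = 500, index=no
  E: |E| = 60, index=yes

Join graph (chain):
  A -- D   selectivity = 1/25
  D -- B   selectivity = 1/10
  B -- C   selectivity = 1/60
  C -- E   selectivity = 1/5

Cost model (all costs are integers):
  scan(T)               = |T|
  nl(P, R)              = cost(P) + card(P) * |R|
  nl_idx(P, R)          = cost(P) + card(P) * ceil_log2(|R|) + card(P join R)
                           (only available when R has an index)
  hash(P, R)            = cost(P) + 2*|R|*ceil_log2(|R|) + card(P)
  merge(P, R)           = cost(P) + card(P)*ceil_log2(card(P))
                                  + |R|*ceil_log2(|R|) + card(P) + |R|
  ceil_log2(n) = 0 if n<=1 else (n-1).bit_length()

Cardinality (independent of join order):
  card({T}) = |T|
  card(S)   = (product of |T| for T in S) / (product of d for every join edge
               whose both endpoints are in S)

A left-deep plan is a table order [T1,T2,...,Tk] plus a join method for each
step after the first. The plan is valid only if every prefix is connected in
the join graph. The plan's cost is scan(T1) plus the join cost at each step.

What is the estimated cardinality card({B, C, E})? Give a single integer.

6000

Tables in S: B(60), C(500), E(60)
Edges inside S: B-C(d=60), C-E(d=5)
numerator = 60 * 500 * 60 = 1800000
denominator = 60 * 5 = 300
card(S) = 1800000 / 300 = 6000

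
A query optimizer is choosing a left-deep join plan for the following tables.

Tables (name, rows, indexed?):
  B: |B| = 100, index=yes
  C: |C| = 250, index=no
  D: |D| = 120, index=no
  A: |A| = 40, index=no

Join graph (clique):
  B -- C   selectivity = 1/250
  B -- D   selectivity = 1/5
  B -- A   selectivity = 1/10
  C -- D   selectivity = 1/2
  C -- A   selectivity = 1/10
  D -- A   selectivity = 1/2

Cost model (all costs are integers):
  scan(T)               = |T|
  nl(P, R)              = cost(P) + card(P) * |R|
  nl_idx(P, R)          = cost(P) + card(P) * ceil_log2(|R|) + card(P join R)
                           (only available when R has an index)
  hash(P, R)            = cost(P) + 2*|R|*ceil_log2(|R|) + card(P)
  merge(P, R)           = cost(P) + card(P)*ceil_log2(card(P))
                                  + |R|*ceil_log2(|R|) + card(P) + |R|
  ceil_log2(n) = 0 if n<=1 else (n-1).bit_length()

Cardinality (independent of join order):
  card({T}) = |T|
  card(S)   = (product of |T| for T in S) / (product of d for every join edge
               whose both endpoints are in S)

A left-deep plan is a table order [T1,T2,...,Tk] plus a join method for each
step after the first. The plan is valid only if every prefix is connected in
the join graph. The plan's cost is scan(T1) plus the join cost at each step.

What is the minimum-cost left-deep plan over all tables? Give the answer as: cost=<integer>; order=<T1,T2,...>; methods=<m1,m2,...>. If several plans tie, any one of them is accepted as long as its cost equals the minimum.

Selinger DP (subsets sized 1..n):
  {B}: scan cost=100, card=100
  {C}: scan cost=250, card=250
  {D}: scan cost=120, card=120
  {A}: scan cost=40, card=40
  {BC}: card=100; try (B,hash)→1900, (B,nl_idx)→2100, (C,merge)→3150, (B,merge)→3300, (C,hash)→4200, (C,nl)→25100 …(+1); best=1900 via (B,hash)
  {BD}: card=2400; try (B,hash)→1640, (D,merge)→1860, (D,hash)→1880, (B,merge)→1880, (B,nl_idx)→3360, (D,nl)→12100 …(+1); best=1640 via (B,hash)
  {AB}: card=400; try (A,hash)→680, (B,nl_idx)→720, (B,merge)→1120, (A,merge)→1180, (B,hash)→1480, (B,nl)→4040 …(+1); best=680 via (A,hash)
  {CD}: card=15000; try (D,hash)→2180, (C,merge)→3330, (D,merge)→3460, (C,hash)→4240, (C,nl)→30120, (D,nl)→30250; best=2180 via (D,hash)
  {AC}: card=1000; try (A,hash)→980, (C,merge)→2570, (A,merge)→2780, (C,hash)→4080, (C,nl)→10040, (A,nl)→10250; best=980 via (A,hash)
  {AD}: card=2400; try (A,hash)→720, (D,merge)→1280, (A,merge)→1360, (D,hash)→1760, (D,nl)→4840, (A,nl)→4920; best=720 via (A,hash)
  {BCD}: card=1200; try (D,merge)→3660, (D,hash)→3680, (C,hash)→8040, (D,nl)→13900, (B,hash)→18580, (C,merge)→35090 …(+4); best=3660 via (D,merge)
  {ABC}: card=40; try (A,hash)→2480, (A,merge)→2980, (B,hash)→3380, (C,hash)→5080, (A,nl)→5900, (C,merge)→6930 …(+4); best=2480 via (A,hash)
  {ABD}: card=4800; try (D,hash)→2760, (B,hash)→4520, (A,hash)→4520, (D,merge)→5640, (B,nl_idx)→22320, (B,merge)→32720 …(+4); best=2760 via (D,hash)
  {ACD}: card=30000; try (D,hash)→3660, (C,hash)→7120, (D,merge)→12940, (A,hash)→17660, (C,merge)→34170, (D,nl)→120980 …(+3); best=3660 via (D,hash)
  {ABCD}: card=240; try (D,merge)→3720, (D,hash)→4200, (A,hash)→5340, (D,nl)→7280, (C,hash)→11560, (A,merge)→18340 …(+7); best=3720 via (D,merge)

cost=3720; order=C,B,A,D; methods=hash,hash,merge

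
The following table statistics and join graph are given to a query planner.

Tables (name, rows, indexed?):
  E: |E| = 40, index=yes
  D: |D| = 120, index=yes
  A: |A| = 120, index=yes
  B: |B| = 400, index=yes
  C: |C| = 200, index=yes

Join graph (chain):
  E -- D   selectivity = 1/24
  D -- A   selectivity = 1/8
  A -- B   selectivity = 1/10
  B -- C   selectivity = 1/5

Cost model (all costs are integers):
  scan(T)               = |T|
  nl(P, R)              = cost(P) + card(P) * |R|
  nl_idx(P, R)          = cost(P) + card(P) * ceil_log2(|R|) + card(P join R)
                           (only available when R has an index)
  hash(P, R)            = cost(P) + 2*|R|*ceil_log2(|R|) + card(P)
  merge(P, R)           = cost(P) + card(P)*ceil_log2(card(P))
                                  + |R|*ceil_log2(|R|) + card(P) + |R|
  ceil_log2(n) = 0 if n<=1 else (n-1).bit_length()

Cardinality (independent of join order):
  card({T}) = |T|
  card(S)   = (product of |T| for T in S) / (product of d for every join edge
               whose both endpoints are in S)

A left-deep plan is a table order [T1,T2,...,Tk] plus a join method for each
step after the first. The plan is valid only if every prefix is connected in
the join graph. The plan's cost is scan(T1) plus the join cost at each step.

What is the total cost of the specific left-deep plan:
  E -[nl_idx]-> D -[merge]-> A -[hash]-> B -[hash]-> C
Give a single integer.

step 1: scan E: cost=40, card=40
step 2: join D via nl_idx
    card(P join D) = 40*120/(24) = 200
    cost = 40 + 40*7 + 200 = 520
step 3: join A via merge
    card(P join A) = 200*120/(8) = 3000
    cost = 520 + 200*8 + 120*7 + 200 + 120 = 3280
step 4: join B via hash
    card(P join B) = 3000*400/(10) = 120000
    cost = 3280 + 2*400*9 + 3000 = 13480
step 5: join C via hash
    card(P join C) = 120000*200/(5) = 4800000
    cost = 13480 + 2*200*8 + 120000 = 136680

136680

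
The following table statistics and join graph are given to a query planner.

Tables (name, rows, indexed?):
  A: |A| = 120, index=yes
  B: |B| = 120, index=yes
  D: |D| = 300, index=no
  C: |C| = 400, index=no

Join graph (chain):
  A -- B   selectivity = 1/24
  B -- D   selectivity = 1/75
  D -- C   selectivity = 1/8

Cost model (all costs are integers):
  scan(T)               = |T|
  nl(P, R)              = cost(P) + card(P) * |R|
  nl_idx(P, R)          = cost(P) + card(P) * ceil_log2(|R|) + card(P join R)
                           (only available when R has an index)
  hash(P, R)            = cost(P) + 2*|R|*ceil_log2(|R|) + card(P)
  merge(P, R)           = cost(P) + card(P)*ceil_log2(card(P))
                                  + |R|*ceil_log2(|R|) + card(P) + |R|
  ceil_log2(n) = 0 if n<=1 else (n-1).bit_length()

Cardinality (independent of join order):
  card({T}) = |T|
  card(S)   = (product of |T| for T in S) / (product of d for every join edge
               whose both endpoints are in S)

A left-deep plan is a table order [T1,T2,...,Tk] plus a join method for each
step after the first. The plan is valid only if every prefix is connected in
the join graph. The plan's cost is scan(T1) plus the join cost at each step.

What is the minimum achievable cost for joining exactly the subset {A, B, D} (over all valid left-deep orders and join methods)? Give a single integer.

Selinger DP over subsets of {A,B,D}:
  {A}: scan cost=120, card=120
  {B}: scan cost=120, card=120
  {D}: scan cost=300, card=300
  {AB}: card=600; try (B,nl_idx)→1560, (A,nl_idx)→1560, (B,hash)→1920, (A,hash)→1920, (B,merge)→2040, (A,merge)→2040 …(+2); best=1560 via (B,nl_idx)
  {BD}: card=480; try (B,hash)→2280, (B,nl_idx)→2880, (D,merge)→4080, (B,merge)→4260, (D,hash)→5640, (D,nl)→36120 …(+1); best=2280 via (B,hash)
  {ABD}: card=2400; try (A,hash)→4440, (D,hash)→7560, (A,merge)→8040, (A,nl_idx)→8040, (D,merge)→11160, (A,nl)→59880 …(+1); best=4440 via (A,hash)

4440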